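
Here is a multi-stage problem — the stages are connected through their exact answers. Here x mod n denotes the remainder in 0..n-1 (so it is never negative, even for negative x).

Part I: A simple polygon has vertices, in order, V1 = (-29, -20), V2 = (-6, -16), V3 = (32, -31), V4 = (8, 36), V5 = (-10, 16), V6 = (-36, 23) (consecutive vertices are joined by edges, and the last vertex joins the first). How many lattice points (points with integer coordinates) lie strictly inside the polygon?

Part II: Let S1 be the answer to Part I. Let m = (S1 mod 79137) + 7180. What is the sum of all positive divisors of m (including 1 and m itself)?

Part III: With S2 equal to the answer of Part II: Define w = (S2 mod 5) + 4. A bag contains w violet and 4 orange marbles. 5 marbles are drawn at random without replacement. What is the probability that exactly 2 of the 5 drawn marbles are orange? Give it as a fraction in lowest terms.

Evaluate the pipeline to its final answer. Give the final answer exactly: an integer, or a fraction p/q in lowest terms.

14/33

Part I: cross terms: (-29*-16 - -6*-20)=344, (-6*-31 - 32*-16)=698, (32*36 - 8*-31)=1400, (8*16 - -10*36)=488, (-10*23 - -36*16)=346, (-36*-20 - -29*23)=1387; twice the area = |4663| = 4663; area = 4663/2; boundary points = 1 + 1 + 1 + 2 + 1 + 1 = 7; strictly interior points = area - boundary/2 + 1 = 2329; answer 2329
Part II: S1 = 2329; m = 9509; 9509 = 37 * 257; sigma = (1 + 37) * (1 + 257) = 38 * 258 = 9804; answer 9804
Part III: S2 = 9804; w = 8; total draws C(12,5) = 792; favorable C(4,2)*C(8,3) = 336; P = 14/33; answer 14/33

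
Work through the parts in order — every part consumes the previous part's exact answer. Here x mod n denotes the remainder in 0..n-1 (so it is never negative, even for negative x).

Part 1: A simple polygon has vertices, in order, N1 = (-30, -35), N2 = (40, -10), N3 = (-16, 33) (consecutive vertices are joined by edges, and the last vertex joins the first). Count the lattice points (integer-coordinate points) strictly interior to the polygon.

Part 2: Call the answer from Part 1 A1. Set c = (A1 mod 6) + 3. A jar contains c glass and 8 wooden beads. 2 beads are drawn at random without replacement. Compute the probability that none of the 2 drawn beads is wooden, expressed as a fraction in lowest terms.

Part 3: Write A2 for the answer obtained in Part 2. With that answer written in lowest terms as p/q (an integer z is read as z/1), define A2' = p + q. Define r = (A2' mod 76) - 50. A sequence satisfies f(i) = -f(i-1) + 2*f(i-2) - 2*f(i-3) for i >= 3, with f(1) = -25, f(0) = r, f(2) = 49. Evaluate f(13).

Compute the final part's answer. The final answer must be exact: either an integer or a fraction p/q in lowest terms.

Part 1: cross terms: (-30*-10 - 40*-35)=1700, (40*33 - -16*-10)=1160, (-16*-35 - -30*33)=1550; twice the area = |4410| = 4410; area = 2205; boundary points = 5 + 1 + 2 = 8; strictly interior points = area - boundary/2 + 1 = 2202; answer 2202
Part 2: A1 = 2202; c = 3; total draws C(11,2) = 55; favorable C(3,2) = 3; P = 3/55; answer 3/55
Part 3: A2 = 3/55; threaded value p + q = 58; r = 8; f(3) = -1*(49) + 2*(-25) - 2*(8) = -115; iterating: f(3)=-115, f(4)=263, f(5)=-591, f(6)=1347, f(7)=-3055, f(8)=6931, f(9)=-15735, f(10)=35707, f(11)=-81039, f(12)=183923, f(13)=-417415; answer -417415

-417415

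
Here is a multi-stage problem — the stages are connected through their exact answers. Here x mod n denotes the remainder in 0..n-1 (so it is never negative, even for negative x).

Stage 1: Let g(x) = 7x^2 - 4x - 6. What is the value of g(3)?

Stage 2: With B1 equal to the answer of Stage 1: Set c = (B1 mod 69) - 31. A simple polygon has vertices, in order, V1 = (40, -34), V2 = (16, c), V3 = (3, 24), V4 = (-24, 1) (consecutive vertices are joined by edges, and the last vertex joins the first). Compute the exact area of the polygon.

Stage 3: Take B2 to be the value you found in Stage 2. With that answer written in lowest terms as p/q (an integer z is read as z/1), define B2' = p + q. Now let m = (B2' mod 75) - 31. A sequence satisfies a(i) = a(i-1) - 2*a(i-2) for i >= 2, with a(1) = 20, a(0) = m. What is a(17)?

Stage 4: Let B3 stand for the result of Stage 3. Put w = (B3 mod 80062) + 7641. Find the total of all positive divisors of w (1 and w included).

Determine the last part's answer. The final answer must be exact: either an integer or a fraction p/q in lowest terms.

13620

Stage 1: 7*(3)^2 - 4*(3)^1 - 6 = (63) + (-12) + (-6) = 45; answer 45
Stage 2: B1 = 45; c = 14; cross terms: (40*14 - 16*-34)=1104, (16*24 - 3*14)=342, (3*1 - -24*24)=579, (-24*-34 - 40*1)=776; twice the area = |2801| = 2801; area = 2801/2; answer 2801/2
Stage 3: B2 = 2801/2; threaded value p + q = 2803; m = -3; a(2) = 1*(20) - 2*(-3) = 26; iterating: a(2)=26, a(3)=-14, a(4)=-66, a(5)=-38, a(6)=94, a(7)=170, a(8)=-18, a(9)=-358, a(10)=-322, a(11)=394, a(12)=1038, a(13)=250, a(14)=-1826, a(15)=-2326, a(16)=1326, a(17)=5978; answer 5978
Stage 4: B3 = 5978; w = 13619; 13619 is prime, so its only divisors are 1 and 13619; sigma = 1 + 13619 = 13620; answer 13620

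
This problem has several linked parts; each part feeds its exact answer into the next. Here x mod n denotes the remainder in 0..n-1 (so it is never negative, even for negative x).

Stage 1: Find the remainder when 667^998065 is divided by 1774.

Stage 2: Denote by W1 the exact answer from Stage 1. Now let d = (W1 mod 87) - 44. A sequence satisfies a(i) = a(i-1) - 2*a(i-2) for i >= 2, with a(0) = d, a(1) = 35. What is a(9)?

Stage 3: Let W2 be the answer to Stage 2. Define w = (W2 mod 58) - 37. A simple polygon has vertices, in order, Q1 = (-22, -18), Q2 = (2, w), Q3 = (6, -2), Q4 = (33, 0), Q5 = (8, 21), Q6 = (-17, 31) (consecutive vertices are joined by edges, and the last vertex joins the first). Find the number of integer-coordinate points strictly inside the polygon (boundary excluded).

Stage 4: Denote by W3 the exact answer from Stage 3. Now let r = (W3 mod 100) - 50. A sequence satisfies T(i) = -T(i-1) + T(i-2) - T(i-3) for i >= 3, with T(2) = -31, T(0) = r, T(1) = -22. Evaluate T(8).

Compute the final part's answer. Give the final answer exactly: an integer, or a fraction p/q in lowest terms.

Stage 1: squarings mod 1774: 667^1=667, 667^2=1389, 667^4=983, 667^8=1233, 667^16=1745, 667^32=841, 667^64=1229, 667^128=767, 667^256=1095, 667^512=1575, 667^1024=573, 667^2048=139, 667^4096=1581, 667^8192=1769, 667^16384=25, 667^32768=625, 667^65536=345, 667^131072=167, 667^262144=1279, 667^524288=213; 667^998065 = 667^1 * 667^16 * 667^32 * 667^128 * 667^512 * 667^2048 * 667^4096 * 667^8192 * 667^65536 * 667^131072 * 667^262144 * 667^524288 = 625 (mod 1774); answer 625
Stage 2: W1 = 625; d = -28; a(2) = 1*(35) - 2*(-28) = 91; iterating: a(2)=91, a(3)=21, a(4)=-161, a(5)=-203, a(6)=119, a(7)=525, a(8)=287, a(9)=-763; answer -763
Stage 3: W2 = -763; w = 12; cross terms: (-22*12 - 2*-18)=-228, (2*-2 - 6*12)=-76, (6*0 - 33*-2)=66, (33*21 - 8*0)=693, (8*31 - -17*21)=605, (-17*-18 - -22*31)=988; twice the area = |2048| = 2048; area = 1024; boundary points = 6 + 2 + 1 + 1 + 5 + 1 = 16; strictly interior points = area - boundary/2 + 1 = 1017; answer 1017
Stage 4: W3 = 1017; r = -33; T(3) = -1*(-31) + 1*(-22) - 1*(-33) = 42; iterating: T(3)=42, T(4)=-51, T(5)=124, T(6)=-217, T(7)=392, T(8)=-733; answer -733

-733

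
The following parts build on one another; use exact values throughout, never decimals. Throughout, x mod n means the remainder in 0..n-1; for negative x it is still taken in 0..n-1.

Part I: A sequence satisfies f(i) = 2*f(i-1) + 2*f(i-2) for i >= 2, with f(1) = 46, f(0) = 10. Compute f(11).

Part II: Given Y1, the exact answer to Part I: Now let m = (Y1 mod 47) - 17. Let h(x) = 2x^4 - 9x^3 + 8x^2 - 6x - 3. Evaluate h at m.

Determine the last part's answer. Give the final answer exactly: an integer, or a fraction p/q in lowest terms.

13357

Part I: f(2) = 2*(46) + 2*(10) = 112; iterating: f(2)=112, f(3)=316, f(4)=856, f(5)=2344, f(6)=6400, f(7)=17488, f(8)=47776, f(9)=130528, f(10)=356608, f(11)=974272; answer 974272
Part II: Y1 = 974272; m = -8; 2*(-8)^4 - 9*(-8)^3 + 8*(-8)^2 - 6*(-8)^1 - 3 = (8192) + (4608) + (512) + (48) + (-3) = 13357; answer 13357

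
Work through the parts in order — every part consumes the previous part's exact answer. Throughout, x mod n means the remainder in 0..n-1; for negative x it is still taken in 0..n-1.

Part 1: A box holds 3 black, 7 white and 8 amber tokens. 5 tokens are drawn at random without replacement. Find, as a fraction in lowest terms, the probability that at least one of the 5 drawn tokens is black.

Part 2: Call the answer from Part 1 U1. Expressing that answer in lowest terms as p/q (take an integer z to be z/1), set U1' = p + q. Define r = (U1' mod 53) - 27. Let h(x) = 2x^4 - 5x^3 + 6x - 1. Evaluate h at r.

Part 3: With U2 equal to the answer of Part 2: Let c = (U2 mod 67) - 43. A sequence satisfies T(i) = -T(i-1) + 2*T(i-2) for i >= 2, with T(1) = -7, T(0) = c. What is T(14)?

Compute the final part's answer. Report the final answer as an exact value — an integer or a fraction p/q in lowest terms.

81923

Part 1: total draws C(18,5) = 8568; complement C(15,5) = 3003; favorable 8568 - 3003 = 5565; P = 265/408; answer 265/408
Part 2: U1 = 265/408; threaded value p + q = 673; r = 10; 2*(10)^4 - 5*(10)^3 + 6*(10)^1 - 1 = (20000) + (-5000) + (60) + (-1) = 15059; answer 15059
Part 3: U2 = 15059; c = 8; T(2) = -1*(-7) + 2*(8) = 23; iterating: T(2)=23, T(3)=-37, T(4)=83, T(5)=-157, T(6)=323, T(7)=-637, T(8)=1283, T(9)=-2557, T(10)=5123, T(11)=-10237, T(12)=20483, T(13)=-40957, T(14)=81923; answer 81923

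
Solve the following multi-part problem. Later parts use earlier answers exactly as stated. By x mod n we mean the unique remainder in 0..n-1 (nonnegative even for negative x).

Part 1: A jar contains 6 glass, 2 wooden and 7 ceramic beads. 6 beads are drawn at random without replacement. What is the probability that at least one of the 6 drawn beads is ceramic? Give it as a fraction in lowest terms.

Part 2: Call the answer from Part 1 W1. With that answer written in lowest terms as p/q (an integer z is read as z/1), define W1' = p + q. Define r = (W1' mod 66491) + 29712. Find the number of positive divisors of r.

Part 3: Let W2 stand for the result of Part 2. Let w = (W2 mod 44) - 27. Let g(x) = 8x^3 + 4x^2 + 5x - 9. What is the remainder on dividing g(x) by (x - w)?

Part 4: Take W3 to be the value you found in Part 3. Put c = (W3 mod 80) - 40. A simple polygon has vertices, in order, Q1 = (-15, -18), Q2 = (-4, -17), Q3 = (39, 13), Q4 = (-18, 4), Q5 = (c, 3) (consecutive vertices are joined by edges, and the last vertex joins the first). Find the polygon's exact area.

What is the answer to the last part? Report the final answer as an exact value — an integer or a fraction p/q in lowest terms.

1703/2

Part 1: total draws C(15,6) = 5005; complement C(8,6) = 28; favorable 5005 - 28 = 4977; P = 711/715; answer 711/715
Part 2: W1 = 711/715; threaded value p + q = 1426; r = 31138; 31138 = 2 * 15569; number of divisors = (1+1) * (1+1) = 4; answer 4
Part 3: W2 = 4; w = -23; remainder = value at the root: 8*(-23)^3 + 4*(-23)^2 + 5*(-23)^1 - 9 = (-97336) + (2116) + (-115) + (-9) = -95344; answer -95344
Part 4: W3 = -95344; c = -24; cross terms: (-15*-17 - -4*-18)=183, (-4*13 - 39*-17)=611, (39*4 - -18*13)=390, (-18*3 - -24*4)=42, (-24*-18 - -15*3)=477; twice the area = |1703| = 1703; area = 1703/2; answer 1703/2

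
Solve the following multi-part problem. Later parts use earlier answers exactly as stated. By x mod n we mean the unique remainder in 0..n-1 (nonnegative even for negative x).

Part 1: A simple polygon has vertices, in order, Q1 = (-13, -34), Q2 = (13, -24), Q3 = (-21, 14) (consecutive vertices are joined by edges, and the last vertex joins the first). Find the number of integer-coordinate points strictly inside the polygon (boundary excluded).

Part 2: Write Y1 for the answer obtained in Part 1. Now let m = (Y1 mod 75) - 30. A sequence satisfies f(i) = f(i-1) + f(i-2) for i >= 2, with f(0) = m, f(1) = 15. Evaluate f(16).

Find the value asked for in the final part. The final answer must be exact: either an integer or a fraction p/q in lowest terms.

32495

Part 1: cross terms: (-13*-24 - 13*-34)=754, (13*14 - -21*-24)=-322, (-21*-34 - -13*14)=896; twice the area = |1328| = 1328; area = 664; boundary points = 2 + 2 + 8 = 12; strictly interior points = area - boundary/2 + 1 = 659; answer 659
Part 2: Y1 = 659; m = 29; f(2) = 1*(15) + 1*(29) = 44; iterating: f(2)=44, f(3)=59, f(4)=103, f(5)=162, f(6)=265, f(7)=427, f(8)=692, f(9)=1119, f(10)=1811, f(11)=2930, f(12)=4741, f(13)=7671, f(14)=12412, f(15)=20083, f(16)=32495; answer 32495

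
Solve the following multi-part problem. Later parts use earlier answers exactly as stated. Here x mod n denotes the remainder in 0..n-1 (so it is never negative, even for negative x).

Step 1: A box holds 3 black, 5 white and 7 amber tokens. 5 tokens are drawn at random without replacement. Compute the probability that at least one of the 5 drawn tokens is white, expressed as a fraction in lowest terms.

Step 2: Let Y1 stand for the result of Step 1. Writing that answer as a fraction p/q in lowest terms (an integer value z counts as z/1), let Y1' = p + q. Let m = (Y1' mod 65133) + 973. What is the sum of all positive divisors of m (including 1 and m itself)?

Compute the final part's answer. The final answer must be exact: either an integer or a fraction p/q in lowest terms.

1320

Step 1: total draws C(15,5) = 3003; complement C(10,5) = 252; favorable 3003 - 252 = 2751; P = 131/143; answer 131/143
Step 2: Y1 = 131/143; threaded value p + q = 274; m = 1247; 1247 = 29 * 43; sigma = (1 + 29) * (1 + 43) = 30 * 44 = 1320; answer 1320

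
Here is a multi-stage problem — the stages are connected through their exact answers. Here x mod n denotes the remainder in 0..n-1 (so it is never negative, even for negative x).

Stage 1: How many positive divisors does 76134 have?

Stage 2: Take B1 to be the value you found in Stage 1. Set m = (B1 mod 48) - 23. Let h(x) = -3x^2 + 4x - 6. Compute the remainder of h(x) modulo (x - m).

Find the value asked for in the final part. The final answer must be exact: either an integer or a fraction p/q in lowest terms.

Stage 1: 76134 = 2 * 3 * 12689; number of divisors = (1+1) * (1+1) * (1+1) = 8; answer 8
Stage 2: B1 = 8; m = -15; remainder = value at the root: -3*(-15)^2 + 4*(-15)^1 - 6 = (-675) + (-60) + (-6) = -741; answer -741

-741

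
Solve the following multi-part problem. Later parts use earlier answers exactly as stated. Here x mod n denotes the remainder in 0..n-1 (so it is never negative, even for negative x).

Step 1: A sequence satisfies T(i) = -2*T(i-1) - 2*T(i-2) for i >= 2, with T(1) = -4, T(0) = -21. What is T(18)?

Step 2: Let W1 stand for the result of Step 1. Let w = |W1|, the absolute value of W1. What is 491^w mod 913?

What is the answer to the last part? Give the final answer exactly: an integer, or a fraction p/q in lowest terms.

Step 1: T(2) = -2*(-4) - 2*(-21) = 50; iterating: T(2)=50, T(3)=-92, T(4)=84, T(5)=16, T(6)=-200, T(7)=368, T(8)=-336, T(9)=-64, T(10)=800, T(11)=-1472, T(12)=1344, T(13)=256, T(14)=-3200, T(15)=5888, T(16)=-5376, T(17)=-1024, T(18)=12800; answer 12800
Step 2: W1 = 12800; w = 12800; squarings mod 913: 491^1=491, 491^2=49, 491^4=575, 491^8=119, 491^16=466, 491^32=775, 491^64=784, 491^128=207, 491^256=851, 491^512=192, 491^1024=344, 491^2048=559, 491^4096=235, 491^8192=445; 491^12800 = 491^512 * 491^4096 * 491^8192 = 617 (mod 913); answer 617

617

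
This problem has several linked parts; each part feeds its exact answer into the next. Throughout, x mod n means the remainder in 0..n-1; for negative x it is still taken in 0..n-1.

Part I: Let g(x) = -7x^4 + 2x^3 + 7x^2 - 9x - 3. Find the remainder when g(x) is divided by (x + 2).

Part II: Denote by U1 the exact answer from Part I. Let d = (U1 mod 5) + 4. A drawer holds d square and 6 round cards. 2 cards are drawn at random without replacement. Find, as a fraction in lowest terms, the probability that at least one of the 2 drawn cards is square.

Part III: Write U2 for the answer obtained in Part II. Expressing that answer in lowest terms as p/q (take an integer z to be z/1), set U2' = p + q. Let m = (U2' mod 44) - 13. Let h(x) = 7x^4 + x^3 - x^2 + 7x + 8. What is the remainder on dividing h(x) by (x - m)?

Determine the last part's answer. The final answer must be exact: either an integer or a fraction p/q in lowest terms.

28048

Part I: remainder = value at the root: -7*(-2)^4 + 2*(-2)^3 + 7*(-2)^2 - 9*(-2)^1 - 3 = (-112) + (-16) + (28) + (18) + (-3) = -85; answer -85
Part II: U1 = -85; d = 4; total draws C(10,2) = 45; complement C(6,2) = 15; favorable 45 - 15 = 30; P = 2/3; answer 2/3
Part III: U2 = 2/3; threaded value p + q = 5; m = -8; remainder = value at the root: 7*(-8)^4 + 1*(-8)^3 - 1*(-8)^2 + 7*(-8)^1 + 8 = (28672) + (-512) + (-64) + (-56) + (8) = 28048; answer 28048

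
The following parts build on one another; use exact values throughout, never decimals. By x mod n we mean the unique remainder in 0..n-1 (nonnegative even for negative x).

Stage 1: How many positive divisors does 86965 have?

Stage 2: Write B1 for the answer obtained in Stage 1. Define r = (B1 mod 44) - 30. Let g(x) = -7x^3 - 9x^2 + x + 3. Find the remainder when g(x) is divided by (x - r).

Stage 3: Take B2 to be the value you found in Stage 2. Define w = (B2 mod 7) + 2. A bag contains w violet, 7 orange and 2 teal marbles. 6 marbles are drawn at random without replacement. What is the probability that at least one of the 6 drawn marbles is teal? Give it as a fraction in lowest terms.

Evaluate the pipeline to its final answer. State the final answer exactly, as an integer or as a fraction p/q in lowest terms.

Stage 1: 86965 = 5 * 17393; number of divisors = (1+1) * (1+1) = 4; answer 4
Stage 2: B1 = 4; r = -26; remainder = value at the root: -7*(-26)^3 - 9*(-26)^2 + 1*(-26)^1 + 3 = (123032) + (-6084) + (-26) + (3) = 116925; answer 116925
Stage 3: B2 = 116925; w = 6; total draws C(15,6) = 5005; complement C(13,6) = 1716; favorable 5005 - 1716 = 3289; P = 23/35; answer 23/35

23/35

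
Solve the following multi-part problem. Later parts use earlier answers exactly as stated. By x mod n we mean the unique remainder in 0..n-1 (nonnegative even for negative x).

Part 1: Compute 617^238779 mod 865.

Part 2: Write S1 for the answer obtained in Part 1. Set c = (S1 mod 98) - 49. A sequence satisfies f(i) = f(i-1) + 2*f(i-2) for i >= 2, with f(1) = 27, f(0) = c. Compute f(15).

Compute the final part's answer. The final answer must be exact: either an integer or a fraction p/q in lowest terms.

Part 1: squarings mod 865: 617^1=617, 617^2=89, 617^4=136, 617^8=331, 617^16=571, 617^32=801, 617^64=636, 617^128=541, 617^256=311, 617^512=706, 617^1024=196, 617^2048=356, 617^4096=446, 617^8192=831, 617^16384=291, 617^32768=776, 617^65536=136, 617^131072=331; 617^238779 = 617^1 * 617^2 * 617^8 * 617^16 * 617^32 * 617^128 * 617^1024 * 617^8192 * 617^32768 * 617^65536 * 617^131072 = 93 (mod 865); answer 93
Part 2: S1 = 93; c = 44; f(2) = 1*(27) + 2*(44) = 115; iterating: f(2)=115, f(3)=169, f(4)=399, f(5)=737, f(6)=1535, f(7)=3009, f(8)=6079, f(9)=12097, f(10)=24255, f(11)=48449, f(12)=96959, f(13)=193857, f(14)=387775, f(15)=775489; answer 775489

775489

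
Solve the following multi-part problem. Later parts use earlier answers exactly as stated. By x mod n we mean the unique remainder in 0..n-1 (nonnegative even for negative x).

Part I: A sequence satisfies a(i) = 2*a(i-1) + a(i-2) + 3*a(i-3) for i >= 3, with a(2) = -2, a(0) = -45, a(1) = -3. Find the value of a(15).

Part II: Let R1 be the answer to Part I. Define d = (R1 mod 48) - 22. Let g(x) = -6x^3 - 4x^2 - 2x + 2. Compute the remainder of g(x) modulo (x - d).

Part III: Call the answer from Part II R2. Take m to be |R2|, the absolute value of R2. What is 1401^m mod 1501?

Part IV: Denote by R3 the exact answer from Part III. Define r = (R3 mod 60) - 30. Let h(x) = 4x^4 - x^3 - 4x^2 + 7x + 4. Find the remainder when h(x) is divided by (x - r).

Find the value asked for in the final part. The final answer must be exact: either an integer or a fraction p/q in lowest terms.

Part I: a(3) = 2*(-2) + 1*(-3) + 3*(-45) = -142; iterating: a(3)=-142, a(4)=-295, a(5)=-738, a(6)=-2197, a(7)=-6017, a(8)=-16445, a(9)=-45498, a(10)=-125492, a(11)=-345817, a(12)=-953620, a(13)=-2629533, a(14)=-7250137, a(15)=-19990667; answer -19990667
Part II: R1 = -19990667; d = 15; remainder = value at the root: -6*(15)^3 - 4*(15)^2 - 2*(15)^1 + 2 = (-20250) + (-900) + (-30) + (2) = -21178; answer -21178
Part III: R2 = -21178; m = 21178; squarings mod 1501: 1401^1=1401, 1401^2=994, 1401^4=378, 1401^8=289, 1401^16=966, 1401^32=1035, 1401^64=1012, 1401^128=462, 1401^256=302, 1401^512=1144, 1401^1024=1365, 1401^2048=484, 1401^4096=100, 1401^8192=994, 1401^16384=378; 1401^21178 = 1401^2 * 1401^8 * 1401^16 * 1401^32 * 1401^128 * 1401^512 * 1401^4096 * 1401^16384 = 100 (mod 1501); answer 100
Part IV: R3 = 100; r = 10; remainder = value at the root: 4*(10)^4 - 1*(10)^3 - 4*(10)^2 + 7*(10)^1 + 4 = (40000) + (-1000) + (-400) + (70) + (4) = 38674; answer 38674

38674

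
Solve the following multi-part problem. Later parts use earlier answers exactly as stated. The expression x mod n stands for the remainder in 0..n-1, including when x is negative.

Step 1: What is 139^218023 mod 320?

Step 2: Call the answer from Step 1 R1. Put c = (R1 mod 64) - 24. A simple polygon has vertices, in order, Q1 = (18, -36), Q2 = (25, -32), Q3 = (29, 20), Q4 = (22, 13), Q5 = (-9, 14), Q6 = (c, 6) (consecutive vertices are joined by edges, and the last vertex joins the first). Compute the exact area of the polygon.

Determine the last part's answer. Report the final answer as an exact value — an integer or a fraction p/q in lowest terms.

1501

Step 1: squarings mod 320: 139^1=139, 139^2=121, 139^4=241, 139^8=161, 139^16=1, 139^32=1, 139^64=1, 139^128=1, 139^256=1, 139^512=1, 139^1024=1, 139^2048=1, 139^4096=1, 139^8192=1, 139^16384=1, 139^32768=1, 139^65536=1, 139^131072=1; 139^218023 = 139^1 * 139^2 * 139^4 * 139^32 * 139^128 * 139^256 * 139^512 * 139^4096 * 139^16384 * 139^65536 * 139^131072 = 259 (mod 320); answer 259
Step 2: R1 = 259; c = -21; cross terms: (18*-32 - 25*-36)=324, (25*20 - 29*-32)=1428, (29*13 - 22*20)=-63, (22*14 - -9*13)=425, (-9*6 - -21*14)=240, (-21*-36 - 18*6)=648; twice the area = |3002| = 3002; area = 1501; answer 1501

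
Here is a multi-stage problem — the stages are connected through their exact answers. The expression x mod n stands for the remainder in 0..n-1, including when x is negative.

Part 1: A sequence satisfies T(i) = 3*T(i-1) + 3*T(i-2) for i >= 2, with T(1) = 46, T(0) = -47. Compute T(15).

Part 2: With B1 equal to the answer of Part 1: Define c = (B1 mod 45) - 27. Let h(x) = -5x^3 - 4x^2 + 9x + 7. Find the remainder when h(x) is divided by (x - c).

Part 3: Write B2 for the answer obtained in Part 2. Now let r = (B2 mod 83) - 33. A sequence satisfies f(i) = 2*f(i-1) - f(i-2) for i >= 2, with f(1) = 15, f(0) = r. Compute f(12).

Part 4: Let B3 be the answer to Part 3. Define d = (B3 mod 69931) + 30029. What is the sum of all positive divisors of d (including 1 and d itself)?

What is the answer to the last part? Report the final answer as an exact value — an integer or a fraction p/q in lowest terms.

99734

Part 1: T(2) = 3*(46) + 3*(-47) = -3; iterating: T(2)=-3, T(3)=129, T(4)=378, T(5)=1521, T(6)=5697, T(7)=21654, T(8)=82053, T(9)=311121, T(10)=1179522, T(11)=4471929, T(12)=16954353, T(13)=64278846, T(14)=243699597, T(15)=923935329; answer 923935329
Part 2: B1 = 923935329; c = -18; remainder = value at the root: -5*(-18)^3 - 4*(-18)^2 + 9*(-18)^1 + 7 = (29160) + (-1296) + (-162) + (7) = 27709; answer 27709
Part 3: B2 = 27709; r = 37; f(2) = 2*(15) - 1*(37) = -7; iterating: f(2)=-7, f(3)=-29, f(4)=-51, f(5)=-73, f(6)=-95, f(7)=-117, f(8)=-139, f(9)=-161, f(10)=-183, f(11)=-205, f(12)=-227; answer -227
Part 4: B3 = -227; d = 99733; 99733 is prime, so its only divisors are 1 and 99733; sigma = 1 + 99733 = 99734; answer 99734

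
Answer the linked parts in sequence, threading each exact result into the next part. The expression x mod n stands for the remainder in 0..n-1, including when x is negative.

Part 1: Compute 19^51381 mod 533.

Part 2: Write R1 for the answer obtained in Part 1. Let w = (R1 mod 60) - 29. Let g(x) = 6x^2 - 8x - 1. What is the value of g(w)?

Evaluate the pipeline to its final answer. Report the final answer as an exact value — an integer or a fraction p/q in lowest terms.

3263

Part 1: squarings mod 533: 19^1=19, 19^2=361, 19^4=269, 19^8=406, 19^16=139, 19^32=133, 19^64=100, 19^128=406, 19^256=139, 19^512=133, 19^1024=100, 19^2048=406, 19^4096=139, 19^8192=133, 19^16384=100, 19^32768=406; 19^51381 = 19^1 * 19^4 * 19^16 * 19^32 * 19^128 * 19^2048 * 19^16384 * 19^32768 = 473 (mod 533); answer 473
Part 2: R1 = 473; w = 24; 6*(24)^2 - 8*(24)^1 - 1 = (3456) + (-192) + (-1) = 3263; answer 3263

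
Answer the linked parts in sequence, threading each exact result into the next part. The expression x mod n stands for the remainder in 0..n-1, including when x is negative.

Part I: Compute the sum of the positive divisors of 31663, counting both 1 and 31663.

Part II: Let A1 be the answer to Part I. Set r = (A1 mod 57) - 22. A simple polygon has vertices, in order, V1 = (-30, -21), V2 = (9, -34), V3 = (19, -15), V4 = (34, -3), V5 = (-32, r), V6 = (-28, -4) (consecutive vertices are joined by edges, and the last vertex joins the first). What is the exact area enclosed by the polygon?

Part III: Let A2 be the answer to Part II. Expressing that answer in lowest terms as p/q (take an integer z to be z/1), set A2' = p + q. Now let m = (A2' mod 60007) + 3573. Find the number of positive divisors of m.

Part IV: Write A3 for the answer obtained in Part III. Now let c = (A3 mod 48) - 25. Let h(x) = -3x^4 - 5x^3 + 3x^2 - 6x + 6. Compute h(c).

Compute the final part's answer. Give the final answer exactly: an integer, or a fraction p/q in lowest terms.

-225023

Part I: 31663 is prime, so its only divisors are 1 and 31663; sigma = 1 + 31663 = 31664; answer 31664
Part II: A1 = 31664; r = 7; cross terms: (-30*-34 - 9*-21)=1209, (9*-15 - 19*-34)=511, (19*-3 - 34*-15)=453, (34*7 - -32*-3)=142, (-32*-4 - -28*7)=324, (-28*-21 - -30*-4)=468; twice the area = |3107| = 3107; area = 3107/2; answer 3107/2
Part III: A2 = 3107/2; threaded value p + q = 3109; m = 6682; 6682 = 2 * 13 * 257; number of divisors = (1+1) * (1+1) * (1+1) = 8; answer 8
Part IV: A3 = 8; c = -17; -3*(-17)^4 - 5*(-17)^3 + 3*(-17)^2 - 6*(-17)^1 + 6 = (-250563) + (24565) + (867) + (102) + (6) = -225023; answer -225023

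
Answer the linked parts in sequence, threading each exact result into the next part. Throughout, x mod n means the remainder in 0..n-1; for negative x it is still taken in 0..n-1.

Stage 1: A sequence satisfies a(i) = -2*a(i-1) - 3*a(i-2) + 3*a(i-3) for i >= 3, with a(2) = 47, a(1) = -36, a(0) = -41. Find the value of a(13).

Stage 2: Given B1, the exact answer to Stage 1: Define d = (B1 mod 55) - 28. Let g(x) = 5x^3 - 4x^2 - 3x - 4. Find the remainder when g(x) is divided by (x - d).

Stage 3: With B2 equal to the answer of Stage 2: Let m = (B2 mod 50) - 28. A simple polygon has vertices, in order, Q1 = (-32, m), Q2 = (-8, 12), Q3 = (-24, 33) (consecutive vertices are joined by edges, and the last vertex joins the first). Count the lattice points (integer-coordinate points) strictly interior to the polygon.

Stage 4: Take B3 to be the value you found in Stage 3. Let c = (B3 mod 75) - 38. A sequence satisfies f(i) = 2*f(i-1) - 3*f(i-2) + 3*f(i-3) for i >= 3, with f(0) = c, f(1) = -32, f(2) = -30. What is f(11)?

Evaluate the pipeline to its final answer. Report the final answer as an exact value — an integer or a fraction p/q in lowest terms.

Stage 1: a(3) = -2*(47) - 3*(-36) + 3*(-41) = -109; iterating: a(3)=-109, a(4)=-31, a(5)=530, a(6)=-1294, a(7)=905, a(8)=3662, a(9)=-13921, a(10)=19571, a(11)=13607, a(12)=-127690, a(13)=273272; answer 273272
Stage 2: B1 = 273272; d = 4; remainder = value at the root: 5*(4)^3 - 4*(4)^2 - 3*(4)^1 - 4 = (320) + (-64) + (-12) + (-4) = 240; answer 240
Stage 3: B2 = 240; m = 12; cross terms: (-32*12 - -8*12)=-288, (-8*33 - -24*12)=24, (-24*12 - -32*33)=768; twice the area = |504| = 504; area = 252; boundary points = 24 + 1 + 1 = 26; strictly interior points = area - boundary/2 + 1 = 240; answer 240
Stage 4: B3 = 240; c = -23; f(3) = 2*(-30) - 3*(-32) + 3*(-23) = -33; iterating: f(3)=-33, f(4)=-72, f(5)=-135, f(6)=-153, f(7)=-117, f(8)=-180, f(9)=-468, f(10)=-747, f(11)=-630; answer -630

-630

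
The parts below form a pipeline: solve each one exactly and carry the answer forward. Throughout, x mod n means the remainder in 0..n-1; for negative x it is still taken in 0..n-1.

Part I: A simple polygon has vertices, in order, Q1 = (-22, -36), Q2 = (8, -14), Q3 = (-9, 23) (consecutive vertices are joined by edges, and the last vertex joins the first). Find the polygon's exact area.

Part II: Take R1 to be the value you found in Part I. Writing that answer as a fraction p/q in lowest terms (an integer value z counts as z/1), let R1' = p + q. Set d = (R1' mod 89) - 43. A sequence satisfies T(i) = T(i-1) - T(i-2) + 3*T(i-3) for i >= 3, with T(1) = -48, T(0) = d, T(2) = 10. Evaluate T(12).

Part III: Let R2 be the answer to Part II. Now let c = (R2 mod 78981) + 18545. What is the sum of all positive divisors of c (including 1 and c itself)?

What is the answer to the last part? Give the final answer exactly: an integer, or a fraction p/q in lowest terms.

Part I: cross terms: (-22*-14 - 8*-36)=596, (8*23 - -9*-14)=58, (-9*-36 - -22*23)=830; twice the area = |1484| = 1484; area = 742; answer 742
Part II: R1 = 742; threaded value p + q = 743; d = -12; T(3) = 1*(10) - 1*(-48) + 3*(-12) = 22; iterating: T(3)=22, T(4)=-132, T(5)=-124, T(6)=74, T(7)=-198, T(8)=-644, T(9)=-224, T(10)=-174, T(11)=-1882, T(12)=-2380; answer -2380
Part III: R2 = -2380; c = 95146; 95146 = 2 * 113 * 421; sigma = (1 + 2) * (1 + 113) * (1 + 421) = 3 * 114 * 422 = 144324; answer 144324

144324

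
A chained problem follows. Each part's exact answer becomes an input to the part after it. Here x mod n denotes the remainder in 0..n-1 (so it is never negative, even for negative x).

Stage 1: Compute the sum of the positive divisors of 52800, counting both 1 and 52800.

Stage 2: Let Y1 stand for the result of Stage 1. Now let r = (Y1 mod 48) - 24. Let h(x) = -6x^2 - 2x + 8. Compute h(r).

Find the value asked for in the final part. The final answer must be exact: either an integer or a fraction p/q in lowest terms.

-3400

Stage 1: 52800 = 2^6 * 3 * 5^2 * 11; sigma = (1 + 2 + 4 + 8 + 16 + 32 + 64) * (1 + 3) * (1 + 5 + 25) * (1 + 11) = 127 * 4 * 31 * 12 = 188976; answer 188976
Stage 2: Y1 = 188976; r = -24; -6*(-24)^2 - 2*(-24)^1 + 8 = (-3456) + (48) + (8) = -3400; answer -3400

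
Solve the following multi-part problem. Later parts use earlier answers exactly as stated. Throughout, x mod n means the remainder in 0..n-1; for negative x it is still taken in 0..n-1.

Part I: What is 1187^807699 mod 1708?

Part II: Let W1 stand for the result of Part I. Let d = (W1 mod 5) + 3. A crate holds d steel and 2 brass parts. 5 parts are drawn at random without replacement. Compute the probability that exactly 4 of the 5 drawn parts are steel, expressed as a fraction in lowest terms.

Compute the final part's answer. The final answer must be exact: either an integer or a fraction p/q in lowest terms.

5/9

Part I: squarings mod 1708: 1187^1=1187, 1187^2=1577, 1187^4=81, 1187^8=1437, 1187^16=1705, 1187^32=9, 1187^64=81, 1187^128=1437, 1187^256=1705, 1187^512=9, 1187^1024=81, 1187^2048=1437, 1187^4096=1705, 1187^8192=9, 1187^16384=81, 1187^32768=1437, 1187^65536=1705, 1187^131072=9, 1187^262144=81, 1187^524288=1437; 1187^807699 = 1187^1 * 1187^2 * 1187^16 * 1187^256 * 1187^512 * 1187^4096 * 1187^16384 * 1187^262144 * 1187^524288 = 939 (mod 1708); answer 939
Part II: W1 = 939; d = 7; total draws C(9,5) = 126; favorable C(7,4)*C(2,1) = 70; P = 5/9; answer 5/9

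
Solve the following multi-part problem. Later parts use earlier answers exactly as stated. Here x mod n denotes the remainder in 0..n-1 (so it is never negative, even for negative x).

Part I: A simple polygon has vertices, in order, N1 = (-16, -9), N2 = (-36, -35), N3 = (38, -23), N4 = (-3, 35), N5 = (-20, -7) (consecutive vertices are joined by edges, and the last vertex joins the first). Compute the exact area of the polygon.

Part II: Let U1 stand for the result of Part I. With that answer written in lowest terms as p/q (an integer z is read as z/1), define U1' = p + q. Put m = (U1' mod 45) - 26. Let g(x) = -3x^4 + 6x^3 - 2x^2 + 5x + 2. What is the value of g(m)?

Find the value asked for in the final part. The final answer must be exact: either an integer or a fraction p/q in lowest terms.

-15526

Part I: cross terms: (-16*-35 - -36*-9)=236, (-36*-23 - 38*-35)=2158, (38*35 - -3*-23)=1261, (-3*-7 - -20*35)=721, (-20*-9 - -16*-7)=68; twice the area = |4444| = 4444; area = 2222; answer 2222
Part II: U1 = 2222; threaded value p + q = 2223; m = -8; -3*(-8)^4 + 6*(-8)^3 - 2*(-8)^2 + 5*(-8)^1 + 2 = (-12288) + (-3072) + (-128) + (-40) + (2) = -15526; answer -15526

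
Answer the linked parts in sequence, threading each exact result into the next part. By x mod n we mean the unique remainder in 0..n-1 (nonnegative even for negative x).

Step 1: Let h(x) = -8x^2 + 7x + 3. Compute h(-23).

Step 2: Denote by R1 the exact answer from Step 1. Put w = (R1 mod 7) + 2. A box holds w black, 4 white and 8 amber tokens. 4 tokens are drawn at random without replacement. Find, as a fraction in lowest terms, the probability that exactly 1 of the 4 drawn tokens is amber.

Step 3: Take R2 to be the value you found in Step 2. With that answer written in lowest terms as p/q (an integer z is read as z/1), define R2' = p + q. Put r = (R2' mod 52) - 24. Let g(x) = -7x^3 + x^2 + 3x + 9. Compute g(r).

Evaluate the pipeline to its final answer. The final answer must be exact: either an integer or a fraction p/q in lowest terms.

Step 1: -8*(-23)^2 + 7*(-23)^1 + 3 = (-4232) + (-161) + (3) = -4390; answer -4390
Step 2: R1 = -4390; w = 8; total draws C(20,4) = 4845; favorable C(8,1)*C(12,3) = 1760; P = 352/969; answer 352/969
Step 3: R2 = 352/969; threaded value p + q = 1321; r = -3; -7*(-3)^3 + 1*(-3)^2 + 3*(-3)^1 + 9 = (189) + (9) + (-9) + (9) = 198; answer 198

198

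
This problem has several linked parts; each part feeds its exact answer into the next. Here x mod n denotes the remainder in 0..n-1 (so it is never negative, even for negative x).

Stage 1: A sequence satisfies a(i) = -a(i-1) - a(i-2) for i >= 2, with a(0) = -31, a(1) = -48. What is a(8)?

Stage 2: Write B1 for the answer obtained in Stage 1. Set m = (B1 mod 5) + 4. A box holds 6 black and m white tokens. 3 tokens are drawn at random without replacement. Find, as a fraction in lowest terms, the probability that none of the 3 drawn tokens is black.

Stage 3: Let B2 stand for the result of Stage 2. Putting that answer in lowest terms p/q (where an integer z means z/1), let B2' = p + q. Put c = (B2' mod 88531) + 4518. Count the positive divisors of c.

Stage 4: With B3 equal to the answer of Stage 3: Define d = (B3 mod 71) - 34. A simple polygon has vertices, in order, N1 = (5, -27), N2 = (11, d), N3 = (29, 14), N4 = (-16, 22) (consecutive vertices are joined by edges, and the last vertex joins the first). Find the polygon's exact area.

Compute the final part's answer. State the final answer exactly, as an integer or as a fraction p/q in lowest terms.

Stage 1: a(2) = -1*(-48) - 1*(-31) = 79; iterating: a(2)=79, a(3)=-31, a(4)=-48, a(5)=79, a(6)=-31, a(7)=-48, a(8)=79; answer 79
Stage 2: B1 = 79; m = 8; total draws C(14,3) = 364; favorable C(8,3) = 56; P = 2/13; answer 2/13
Stage 3: B2 = 2/13; threaded value p + q = 15; c = 4533; 4533 = 3 * 1511; number of divisors = (1+1) * (1+1) = 4; answer 4
Stage 4: B3 = 4; d = -30; cross terms: (5*-30 - 11*-27)=147, (11*14 - 29*-30)=1024, (29*22 - -16*14)=862, (-16*-27 - 5*22)=322; twice the area = |2355| = 2355; area = 2355/2; answer 2355/2

2355/2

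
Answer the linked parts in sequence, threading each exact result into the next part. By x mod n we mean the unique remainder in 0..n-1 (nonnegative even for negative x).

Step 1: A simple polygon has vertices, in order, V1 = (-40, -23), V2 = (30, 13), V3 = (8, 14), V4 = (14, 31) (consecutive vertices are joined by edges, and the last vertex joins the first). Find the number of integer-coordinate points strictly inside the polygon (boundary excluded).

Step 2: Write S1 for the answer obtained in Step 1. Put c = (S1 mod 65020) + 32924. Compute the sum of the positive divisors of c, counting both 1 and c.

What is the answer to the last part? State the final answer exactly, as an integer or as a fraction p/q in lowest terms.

Step 1: cross terms: (-40*13 - 30*-23)=170, (30*14 - 8*13)=316, (8*31 - 14*14)=52, (14*-23 - -40*31)=918; twice the area = |1456| = 1456; area = 728; boundary points = 2 + 1 + 1 + 54 = 58; strictly interior points = area - boundary/2 + 1 = 700; answer 700
Step 2: S1 = 700; c = 33624; 33624 = 2^3 * 3^2 * 467; sigma = (1 + 2 + 4 + 8) * (1 + 3 + 9) * (1 + 467) = 15 * 13 * 468 = 91260; answer 91260

91260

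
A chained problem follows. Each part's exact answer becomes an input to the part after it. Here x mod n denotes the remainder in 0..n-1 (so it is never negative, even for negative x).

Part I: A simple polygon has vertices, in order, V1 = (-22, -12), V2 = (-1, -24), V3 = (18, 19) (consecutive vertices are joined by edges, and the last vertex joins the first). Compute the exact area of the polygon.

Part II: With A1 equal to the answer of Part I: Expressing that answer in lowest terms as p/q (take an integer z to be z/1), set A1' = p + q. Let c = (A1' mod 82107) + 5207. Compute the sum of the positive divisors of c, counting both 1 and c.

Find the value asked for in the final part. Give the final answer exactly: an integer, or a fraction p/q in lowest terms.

Part I: cross terms: (-22*-24 - -1*-12)=516, (-1*19 - 18*-24)=413, (18*-12 - -22*19)=202; twice the area = |1131| = 1131; area = 1131/2; answer 1131/2
Part II: A1 = 1131/2; threaded value p + q = 1133; c = 6340; 6340 = 2^2 * 5 * 317; sigma = (1 + 2 + 4) * (1 + 5) * (1 + 317) = 7 * 6 * 318 = 13356; answer 13356

13356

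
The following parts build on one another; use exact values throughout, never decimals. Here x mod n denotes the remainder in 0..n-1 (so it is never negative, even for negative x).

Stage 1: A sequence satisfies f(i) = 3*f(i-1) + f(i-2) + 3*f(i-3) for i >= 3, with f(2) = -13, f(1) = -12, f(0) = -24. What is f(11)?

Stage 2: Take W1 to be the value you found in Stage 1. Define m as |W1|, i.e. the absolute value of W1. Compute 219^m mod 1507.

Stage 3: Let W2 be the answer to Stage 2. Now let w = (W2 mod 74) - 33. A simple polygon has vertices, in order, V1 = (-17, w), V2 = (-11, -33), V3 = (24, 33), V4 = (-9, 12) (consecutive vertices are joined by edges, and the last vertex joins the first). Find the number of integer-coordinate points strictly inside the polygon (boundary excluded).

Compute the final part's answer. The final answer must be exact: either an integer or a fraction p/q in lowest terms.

Stage 1: f(3) = 3*(-13) + 1*(-12) + 3*(-24) = -123; iterating: f(3)=-123, f(4)=-418, f(5)=-1416, f(6)=-5035, f(7)=-17775, f(8)=-62608, f(9)=-220704, f(10)=-778045, f(11)=-2742663; answer -2742663
Stage 2: W1 = -2742663; m = 2742663; squarings mod 1507: 219^1=219, 219^2=1244, 219^4=1354, 219^8=804, 219^16=1420, 219^32=34, 219^64=1156, 219^128=1134, 219^256=485, 219^512=133, 219^1024=1112, 219^2048=804, 219^4096=1420, 219^8192=34, 219^16384=1156, 219^32768=1134, 219^65536=485, 219^131072=133, 219^262144=1112, 219^524288=804, 219^1048576=1420, 219^2097152=34; 219^2742663 = 219^1 * 219^2 * 219^4 * 219^128 * 219^256 * 219^2048 * 219^4096 * 219^16384 * 219^32768 * 219^65536 * 219^524288 * 219^2097152 = 384 (mod 1507); answer 384
Stage 3: W2 = 384; w = -19; cross terms: (-17*-33 - -11*-19)=352, (-11*33 - 24*-33)=429, (24*12 - -9*33)=585, (-9*-19 - -17*12)=375; twice the area = |1741| = 1741; area = 1741/2; boundary points = 2 + 1 + 3 + 1 = 7; strictly interior points = area - boundary/2 + 1 = 868; answer 868

868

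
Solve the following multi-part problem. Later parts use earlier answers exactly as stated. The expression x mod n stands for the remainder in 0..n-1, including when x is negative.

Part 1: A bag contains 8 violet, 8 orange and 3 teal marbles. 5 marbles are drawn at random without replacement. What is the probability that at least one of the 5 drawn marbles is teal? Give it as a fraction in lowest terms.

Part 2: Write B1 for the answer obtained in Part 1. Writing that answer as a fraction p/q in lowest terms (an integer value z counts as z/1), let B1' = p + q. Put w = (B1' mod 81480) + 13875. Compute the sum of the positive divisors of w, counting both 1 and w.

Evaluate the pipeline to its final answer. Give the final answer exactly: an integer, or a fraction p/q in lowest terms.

Part 1: total draws C(19,5) = 11628; complement C(16,5) = 4368; favorable 11628 - 4368 = 7260; P = 605/969; answer 605/969
Part 2: B1 = 605/969; threaded value p + q = 1574; w = 15449; 15449 = 7 * 2207; sigma = (1 + 7) * (1 + 2207) = 8 * 2208 = 17664; answer 17664

17664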